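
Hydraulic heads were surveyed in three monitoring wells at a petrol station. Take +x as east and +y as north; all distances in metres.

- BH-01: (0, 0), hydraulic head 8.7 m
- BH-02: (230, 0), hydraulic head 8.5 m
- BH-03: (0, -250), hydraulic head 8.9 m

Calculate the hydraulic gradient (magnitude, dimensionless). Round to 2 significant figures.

∂h/∂x = (8.5 − 8.7) / (230 − 0) = -0.0008696
∂h/∂y = (8.9 − 8.7) / (-250 − 0) = -0.0008000
|∇h| = √(-0.0008696² + -0.0008000²) = 0.001182

0.0012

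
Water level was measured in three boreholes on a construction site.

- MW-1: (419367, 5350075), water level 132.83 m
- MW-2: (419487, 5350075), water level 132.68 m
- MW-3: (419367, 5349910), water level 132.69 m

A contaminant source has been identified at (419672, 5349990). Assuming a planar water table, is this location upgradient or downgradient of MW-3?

downgradient

∂h/∂x = (132.68 − 132.83) / (419487 − 419367) = -0.001250
∂h/∂y = (132.69 − 132.83) / (5349910 − 5350075) = +0.0008485
Head at (419672, 5349990) = 132.83 + (-0.001250)·(305) + (+0.0008485)·(-85) = 132.38 m.
That is lower than the 132.69 m at MW-3, so the point is downgradient.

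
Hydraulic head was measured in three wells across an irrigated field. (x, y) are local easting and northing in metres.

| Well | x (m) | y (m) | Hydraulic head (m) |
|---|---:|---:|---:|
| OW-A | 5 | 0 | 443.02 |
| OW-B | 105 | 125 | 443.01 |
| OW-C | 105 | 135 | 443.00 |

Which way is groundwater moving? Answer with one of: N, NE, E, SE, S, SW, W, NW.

NW

With h = a·x + b·y + c and OW-A as origin, the differences give:
  100·a + 125·b = -0.01
  100·a + 135·b = -0.02
Eliminate b (×135 and ×125, subtract): 1000·a = 1.150 → a = ∂h/∂x = +0.001150
Back-substitute: b = ∂h/∂y = -0.0010000.
Flow = −∇h = (-0.001150 east, +0.0010000 north), which points northwest.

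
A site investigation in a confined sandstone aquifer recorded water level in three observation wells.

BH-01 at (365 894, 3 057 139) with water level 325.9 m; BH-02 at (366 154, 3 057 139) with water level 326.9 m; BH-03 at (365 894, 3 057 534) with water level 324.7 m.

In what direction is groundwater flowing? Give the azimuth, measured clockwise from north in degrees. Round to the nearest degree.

308°

∂h/∂x = (326.9 − 325.9) / (366154 − 365894) = +0.003846
∂h/∂y = (324.7 − 325.9) / (3057534 − 3057139) = -0.003038
Flow direction (−∇h) has components (-0.003846 E, +0.003038 N).
Azimuth = atan2(E, N) = atan2(-0.003846, +0.003038) = 308.3° ≈ 308°.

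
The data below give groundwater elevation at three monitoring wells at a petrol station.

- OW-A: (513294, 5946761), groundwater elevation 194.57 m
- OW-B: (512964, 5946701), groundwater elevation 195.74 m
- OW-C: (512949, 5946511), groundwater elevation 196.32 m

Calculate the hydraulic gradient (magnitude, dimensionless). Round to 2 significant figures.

With h = a·x + b·y + c and OW-A as origin, the differences give:
  (-330)·a + (-60)·b = +1.17
  (-345)·a + (-250)·b = +1.75
Eliminate b (×(-250) and ×(-60), subtract): 61800·a = -187.500 → a = ∂h/∂x = -0.003034
Back-substitute: b = ∂h/∂y = -0.002813.
|∇h| = √(-0.003034² + -0.002813²) = 0.004137

0.0041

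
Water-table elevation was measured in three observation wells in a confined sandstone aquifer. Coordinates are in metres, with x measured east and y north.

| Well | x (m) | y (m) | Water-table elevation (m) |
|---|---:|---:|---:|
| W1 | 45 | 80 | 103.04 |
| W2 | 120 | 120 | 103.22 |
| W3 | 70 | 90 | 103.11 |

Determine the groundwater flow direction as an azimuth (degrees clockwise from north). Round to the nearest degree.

Taking W1 as reference: W2−W1 = (75, 40, +0.18); W3−W1 = (25, 10, +0.07).
Determinant of the coordinate differences = 75·10 − 25·40 = -250.
∂h/∂x = [(+0.18)·10 − (+0.07)·40] / -250 = +0.004000
∂h/∂y = [75·(+0.07) − 25·(+0.18)] / -250 = -0.003000
Flow direction (−∇h) has components (-0.004000 E, +0.003000 N).
Azimuth = atan2(E, N) = atan2(-0.004000, +0.003000) = 306.9° ≈ 307°.

307°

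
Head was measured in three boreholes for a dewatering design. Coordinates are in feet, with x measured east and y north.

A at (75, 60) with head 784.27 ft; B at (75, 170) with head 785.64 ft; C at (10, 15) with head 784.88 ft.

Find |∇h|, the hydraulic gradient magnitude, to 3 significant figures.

Differences from A: to B (Δx, Δy, Δh) = (0, 110, +1.37); to C = (-65, -45, +0.61).
Solve a·Δx + b·Δy = Δh: det = 0·(-45) − (-65)·110 = 7150.
∂h/∂x = [(+1.37)·(-45) − (+0.61)·110] / 7150 = -0.01801
∂h/∂y = [0·(+0.61) − (-65)·(+1.37)] / 7150 = +0.01245
|∇h| = √(-0.01801² + 0.01245²) = 0.02189

0.0219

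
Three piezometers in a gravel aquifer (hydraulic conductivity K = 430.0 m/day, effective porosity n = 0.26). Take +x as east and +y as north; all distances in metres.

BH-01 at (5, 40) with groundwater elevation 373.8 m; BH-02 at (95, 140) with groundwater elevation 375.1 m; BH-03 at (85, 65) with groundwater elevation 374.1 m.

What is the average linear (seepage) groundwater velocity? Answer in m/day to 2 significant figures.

Three-point gradient (reference BH-01): Δ to BH-02 = (90, 100, +1.3), Δ to BH-03 = (80, 25, +0.3).
∂h/∂x = -0.0004348, ∂h/∂y = +0.01339 (det = -5750).
|∇h| = √(-0.0004348² + 0.01339²) = 0.0134
Seepage velocity v = K·i/n = 430.0 × 0.0134 / 0.26 = 22.16 m/day.

22 m/day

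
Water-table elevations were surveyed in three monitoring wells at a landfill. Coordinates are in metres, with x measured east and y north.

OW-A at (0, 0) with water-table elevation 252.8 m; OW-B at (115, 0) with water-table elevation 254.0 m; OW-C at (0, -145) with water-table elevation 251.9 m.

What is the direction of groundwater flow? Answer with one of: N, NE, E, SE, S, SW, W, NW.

SW

∂h/∂x = (254.0 − 252.8) / (115 − 0) = +0.01043
∂h/∂y = (251.9 − 252.8) / (-145 − 0) = +0.006207
Flow = −∇h = (-0.01043 east, -0.006207 north), which points southwest.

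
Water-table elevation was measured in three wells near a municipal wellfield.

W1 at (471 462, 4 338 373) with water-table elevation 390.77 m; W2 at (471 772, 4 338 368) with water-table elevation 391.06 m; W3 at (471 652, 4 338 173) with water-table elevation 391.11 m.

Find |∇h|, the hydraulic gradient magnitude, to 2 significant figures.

0.0012

Differences from W1: to W2 (Δx, Δy, Δh) = (310, -5, +0.29); to W3 = (190, -200, +0.34).
Determinant of the coordinate differences = 310·(-200) − 190·(-5) = -61050.
∂h/∂x = [(+0.29)·(-200) − (+0.34)·(-5)] / -61050 = +0.0009222
∂h/∂y = [310·(+0.34) − 190·(+0.29)] / -61050 = -0.0008239
|∇h| = √(0.0009222² + -0.0008239²) = 0.001237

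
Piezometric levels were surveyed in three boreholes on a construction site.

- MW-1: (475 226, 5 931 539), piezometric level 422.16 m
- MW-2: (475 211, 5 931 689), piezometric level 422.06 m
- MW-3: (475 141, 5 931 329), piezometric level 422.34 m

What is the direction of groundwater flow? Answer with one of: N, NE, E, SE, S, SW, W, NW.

Differences from MW-1: to MW-2 (Δx, Δy, Δh) = (-15, 150, -0.10); to MW-3 = (-85, -210, +0.18).
Determinant of the coordinate differences = (-15)·(-210) − (-85)·150 = 15900.
∂h/∂x = [(-0.10)·(-210) − (+0.18)·150] / 15900 = -0.0003774
∂h/∂y = [(-15)·(+0.18) − (-85)·(-0.10)] / 15900 = -0.0007044
Flow = −∇h = (+0.0003774 east, +0.0007044 north), which points northeast.

NE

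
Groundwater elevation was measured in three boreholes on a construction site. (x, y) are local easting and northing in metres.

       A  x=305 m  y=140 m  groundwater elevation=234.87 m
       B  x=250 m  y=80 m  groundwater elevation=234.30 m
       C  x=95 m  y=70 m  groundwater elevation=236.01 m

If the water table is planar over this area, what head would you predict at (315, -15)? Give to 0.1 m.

Three-point gradient (reference A): Δ to B = (-55, -60, -0.57), Δ to C = (-210, -70, +1.14).
∂h/∂x = -0.01238, ∂h/∂y = +0.02085 (det = -8750).
h(315, -15) = 234.87 + (-0.01238)·(10) + (+0.02085)·(-155) = 234.87 -0.124 -3.231 = 231.515 m.

231.5 m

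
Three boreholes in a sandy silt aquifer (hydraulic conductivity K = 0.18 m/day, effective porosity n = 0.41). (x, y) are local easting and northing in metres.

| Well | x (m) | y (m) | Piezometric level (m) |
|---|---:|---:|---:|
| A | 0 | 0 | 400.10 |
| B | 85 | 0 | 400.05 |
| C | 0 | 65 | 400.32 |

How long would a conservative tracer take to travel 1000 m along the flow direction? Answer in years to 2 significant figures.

∂h/∂x = (400.05 − 400.10) / (85 − 0) = -0.0005882
∂h/∂y = (400.32 − 400.10) / (65 − 0) = +0.003385
|∇h| = √(-0.0005882² + 0.003385²) = 0.003436
Seepage velocity v = K·i/n = 0.18 × 0.003436 / 0.41 = 0.001508 m/day.
t = 1000 / 0.001508 = 6.631e+05 days = 1.82e+03 years.

1800 years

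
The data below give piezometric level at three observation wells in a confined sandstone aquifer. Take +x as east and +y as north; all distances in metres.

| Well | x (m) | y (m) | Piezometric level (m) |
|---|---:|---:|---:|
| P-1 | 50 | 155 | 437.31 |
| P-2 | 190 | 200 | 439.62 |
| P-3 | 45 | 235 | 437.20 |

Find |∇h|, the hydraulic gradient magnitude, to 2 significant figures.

Taking P-1 as reference: P-2−P-1 = (140, 45, +2.31); P-3−P-1 = (-5, 80, -0.11).
Determinant of the coordinate differences = 140·80 − (-5)·45 = 11425.
∂h/∂x = [(+2.31)·80 − (-0.11)·45] / 11425 = +0.01661
∂h/∂y = [140·(-0.11) − (-5)·(+2.31)] / 11425 = -0.0003370
|∇h| = √(0.01661² + -0.0003370²) = 0.01661

0.017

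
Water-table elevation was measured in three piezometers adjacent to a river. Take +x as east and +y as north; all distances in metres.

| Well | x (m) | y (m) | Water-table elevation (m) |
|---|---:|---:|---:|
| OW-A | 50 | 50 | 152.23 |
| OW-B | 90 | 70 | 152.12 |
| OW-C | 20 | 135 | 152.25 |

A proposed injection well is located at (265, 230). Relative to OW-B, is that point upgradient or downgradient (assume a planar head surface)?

Taking OW-A as reference: OW-B−OW-A = (40, 20, -0.11); OW-C−OW-A = (-30, 85, +0.02).
Solve a·Δx + b·Δy = Δh: det = 40·85 − (-30)·20 = 4000.
∂h/∂x = [(-0.11)·85 − (+0.02)·20] / 4000 = -0.002437
∂h/∂y = [40·(+0.02) − (-30)·(-0.11)] / 4000 = -0.0006250
Head at (265, 230) = 152.23 + (-0.002437)·(215) + (-0.0006250)·(180) = 151.59 m.
That is lower than the 152.12 m at OW-B, so the point is downgradient.

downgradient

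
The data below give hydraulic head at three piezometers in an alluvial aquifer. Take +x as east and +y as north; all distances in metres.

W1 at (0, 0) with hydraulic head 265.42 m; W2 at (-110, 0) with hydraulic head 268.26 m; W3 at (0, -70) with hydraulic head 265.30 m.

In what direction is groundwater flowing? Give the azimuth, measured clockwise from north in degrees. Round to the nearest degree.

∂h/∂x = (268.26 − 265.42) / (-110 − 0) = -0.02582
∂h/∂y = (265.30 − 265.42) / (-70 − 0) = +0.001714
Flow direction (−∇h) has components (+0.02582 E, -0.001714 N).
Azimuth = atan2(E, N) = atan2(+0.02582, -0.001714) = 93.8° ≈ 094°.

094°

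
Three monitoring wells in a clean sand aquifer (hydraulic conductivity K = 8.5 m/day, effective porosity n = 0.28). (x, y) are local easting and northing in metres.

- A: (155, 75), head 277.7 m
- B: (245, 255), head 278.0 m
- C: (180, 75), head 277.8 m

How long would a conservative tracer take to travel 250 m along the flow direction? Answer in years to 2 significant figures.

5.6 years

Differences from A: to B (Δx, Δy, Δh) = (90, 180, +0.3); to C = (25, 0, +0.1).
Solve a·Δx + b·Δy = Δh: det = 90·0 − 25·180 = -4500.
∂h/∂x = [(+0.3)·0 − (+0.1)·180] / -4500 = +0.004000
∂h/∂y = [90·(+0.1) − 25·(+0.3)] / -4500 = -0.0003333
|∇h| = √(0.004000² + -0.0003333²) = 0.004014
Seepage velocity v = K·i/n = 8.5 × 0.004014 / 0.28 = 0.1219 m/day.
t = 250 / 0.1219 = 2051 days = 5.62 years.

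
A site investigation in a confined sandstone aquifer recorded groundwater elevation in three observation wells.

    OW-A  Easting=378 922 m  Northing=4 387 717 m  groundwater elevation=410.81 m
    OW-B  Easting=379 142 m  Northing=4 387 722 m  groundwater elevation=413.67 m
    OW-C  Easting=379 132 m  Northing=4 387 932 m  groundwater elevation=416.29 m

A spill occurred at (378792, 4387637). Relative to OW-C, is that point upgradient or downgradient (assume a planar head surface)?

downgradient

Three-point gradient (reference OW-A): Δ to OW-B = (220, 5, +2.86), Δ to OW-C = (210, 215, +5.48).
∂h/∂x = +0.01270, ∂h/∂y = +0.01308 (det = 46250).
Head at (378792, 4387637) = 410.81 + (+0.01270)·(-130) + (+0.01308)·(-80) = 408.11 m.
That is lower than the 416.29 m at OW-C, so the point is downgradient.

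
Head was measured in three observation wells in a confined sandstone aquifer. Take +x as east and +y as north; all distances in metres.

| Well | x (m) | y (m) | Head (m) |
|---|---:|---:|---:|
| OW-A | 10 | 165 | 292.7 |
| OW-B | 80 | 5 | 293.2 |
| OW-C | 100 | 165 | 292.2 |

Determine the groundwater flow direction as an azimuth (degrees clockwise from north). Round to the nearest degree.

Taking OW-A as reference: OW-B−OW-A = (70, -160, +0.5); OW-C−OW-A = (90, 0, -0.5).
Solve a·Δx + b·Δy = Δh: det = 70·0 − 90·(-160) = 14400.
∂h/∂x = [(+0.5)·0 − (-0.5)·(-160)] / 14400 = -0.005556
∂h/∂y = [70·(-0.5) − 90·(+0.5)] / 14400 = -0.005556
Flow direction (−∇h) has components (+0.005556 E, +0.005556 N).
Azimuth = atan2(E, N) = atan2(+0.005556, +0.005556) = 45.0° ≈ 045°.

045°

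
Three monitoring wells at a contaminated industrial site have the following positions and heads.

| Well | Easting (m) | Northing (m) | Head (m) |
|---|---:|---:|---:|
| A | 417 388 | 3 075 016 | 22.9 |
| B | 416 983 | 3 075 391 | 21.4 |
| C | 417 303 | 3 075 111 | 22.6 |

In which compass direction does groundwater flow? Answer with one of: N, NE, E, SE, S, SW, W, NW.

W

Taking A as reference: B−A = (-405, 375, -1.5); C−A = (-85, 95, -0.3).
Determinant of the coordinate differences = (-405)·95 − (-85)·375 = -6600.
∂h/∂x = [(-1.5)·95 − (-0.3)·375] / -6600 = +0.004545
∂h/∂y = [(-405)·(-0.3) − (-85)·(-1.5)] / -6600 = +0.0009091
Flow = −∇h = (-0.004545 east, -0.0009091 north), which points west.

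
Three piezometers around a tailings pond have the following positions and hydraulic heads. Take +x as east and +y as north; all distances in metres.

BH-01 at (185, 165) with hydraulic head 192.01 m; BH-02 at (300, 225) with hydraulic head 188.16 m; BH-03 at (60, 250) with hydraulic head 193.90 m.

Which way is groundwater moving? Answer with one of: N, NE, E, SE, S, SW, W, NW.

NE

Taking BH-01 as reference: BH-02−BH-01 = (115, 60, -3.85); BH-03−BH-01 = (-125, 85, +1.89).
Solve a·Δx + b·Δy = Δh: det = 115·85 − (-125)·60 = 17275.
∂h/∂x = [(-3.85)·85 − (+1.89)·60] / 17275 = -0.02551
∂h/∂y = [115·(+1.89) − (-125)·(-3.85)] / 17275 = -0.01528
Flow = −∇h = (+0.02551 east, +0.01528 north), which points northeast.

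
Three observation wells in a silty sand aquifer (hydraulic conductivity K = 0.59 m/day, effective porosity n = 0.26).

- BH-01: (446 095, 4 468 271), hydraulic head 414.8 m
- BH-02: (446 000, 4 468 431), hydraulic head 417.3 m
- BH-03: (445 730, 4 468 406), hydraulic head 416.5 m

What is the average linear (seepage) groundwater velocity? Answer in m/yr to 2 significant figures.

Differences from BH-01: to BH-02 (Δx, Δy, Δh) = (-95, 160, +2.5); to BH-03 = (-365, 135, +1.7).
Determinant of the coordinate differences = (-95)·135 − (-365)·160 = 45575.
∂h/∂x = [(+2.5)·135 − (+1.7)·160] / 45575 = +0.001437
∂h/∂y = [(-95)·(+1.7) − (-365)·(+2.5)] / 45575 = +0.01648
|∇h| = √(0.001437² + 0.01648²) = 0.01654
Seepage velocity v = K·i/n = 0.59 × 0.01654 / 0.26 = 0.03753 m/day = 13.71 m/yr.

14 m/yr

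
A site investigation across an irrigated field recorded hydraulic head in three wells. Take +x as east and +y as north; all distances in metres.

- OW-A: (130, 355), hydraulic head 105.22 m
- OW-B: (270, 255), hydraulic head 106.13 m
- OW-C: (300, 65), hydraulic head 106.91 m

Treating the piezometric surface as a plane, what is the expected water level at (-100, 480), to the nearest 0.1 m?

103.9 m

With h = a·x + b·y + c and OW-A as origin, the differences give:
  140·a + (-100)·b = +0.91
  170·a + (-290)·b = +1.69
Eliminate b (×(-290) and ×(-100), subtract): -23600·a = -94.900 → a = ∂h/∂x = +0.004021
Back-substitute: b = ∂h/∂y = -0.003470.
h(-100, 480) = 105.22 + (+0.004021)·(-230) + (-0.003470)·(125) = 105.22 -0.925 -0.434 = 103.861 m.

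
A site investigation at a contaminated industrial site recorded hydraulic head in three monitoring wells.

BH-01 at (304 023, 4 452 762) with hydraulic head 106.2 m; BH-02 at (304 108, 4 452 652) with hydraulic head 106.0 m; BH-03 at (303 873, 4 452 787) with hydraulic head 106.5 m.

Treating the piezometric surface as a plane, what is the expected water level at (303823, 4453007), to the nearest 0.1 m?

106.7 m

Taking BH-01 as reference: BH-02−BH-01 = (85, -110, -0.2); BH-03−BH-01 = (-150, 25, +0.3).
Determinant of the coordinate differences = 85·25 − (-150)·(-110) = -14375.
∂h/∂x = [(-0.2)·25 − (+0.3)·(-110)] / -14375 = -0.001948
∂h/∂y = [85·(+0.3) − (-150)·(-0.2)] / -14375 = +0.0003130
h(303823, 4453007) = 106.2 + (-0.001948)·(-200) + (+0.0003130)·(245) = 106.2 +0.390 +0.077 = 106.666 m.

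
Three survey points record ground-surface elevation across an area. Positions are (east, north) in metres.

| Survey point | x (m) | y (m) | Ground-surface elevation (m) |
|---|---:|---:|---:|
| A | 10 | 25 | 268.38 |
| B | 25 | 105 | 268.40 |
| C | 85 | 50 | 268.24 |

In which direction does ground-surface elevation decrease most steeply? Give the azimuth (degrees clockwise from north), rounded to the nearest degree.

With z = a·x + b·y + c and A as origin, the differences give:
  15·a + 80·b = +0.02
  75·a + 25·b = -0.14
Eliminate b (×25 and ×80, subtract): -5625·a = 11.700 → a = ∂z/∂x = -0.002080
Back-substitute: b = ∂z/∂y = +0.0006400.
Steepest decrease is along −∇f: components (+0.002080 E, -0.0006400 N).
Azimuth = atan2(+0.002080, -0.0006400) = 107.1° ≈ 107°.

107°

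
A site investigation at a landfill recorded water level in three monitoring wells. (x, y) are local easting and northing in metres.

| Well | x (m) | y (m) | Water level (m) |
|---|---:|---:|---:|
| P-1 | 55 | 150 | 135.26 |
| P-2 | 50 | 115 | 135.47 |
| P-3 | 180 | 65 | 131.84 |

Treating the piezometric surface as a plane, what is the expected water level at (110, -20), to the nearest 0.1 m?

134.0 m

With h = a·x + b·y + c and P-1 as origin, the differences give:
  (-5)·a + (-35)·b = +0.21
  125·a + (-85)·b = -3.42
Eliminate b (×(-85) and ×(-35), subtract): 4800·a = -137.550 → a = ∂h/∂x = -0.02866
Back-substitute: b = ∂h/∂y = -0.001906.
h(110, -20) = 135.26 + (-0.02866)·(55) + (-0.001906)·(-170) = 135.26 -1.576 +0.324 = 134.008 m.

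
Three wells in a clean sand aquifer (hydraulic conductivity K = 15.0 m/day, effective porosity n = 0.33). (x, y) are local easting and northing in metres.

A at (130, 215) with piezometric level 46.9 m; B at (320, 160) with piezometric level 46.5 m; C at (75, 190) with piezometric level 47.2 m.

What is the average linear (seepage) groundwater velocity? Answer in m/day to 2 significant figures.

0.26 m/day

Taking A as reference: B−A = (190, -55, -0.4); C−A = (-55, -25, +0.3).
Determinant of the coordinate differences = 190·(-25) − (-55)·(-55) = -7775.
∂h/∂x = [(-0.4)·(-25) − (+0.3)·(-55)] / -7775 = -0.003408
∂h/∂y = [190·(+0.3) − (-55)·(-0.4)] / -7775 = -0.004502
|∇h| = √(-0.003408² + -0.004502²) = 0.005646
Seepage velocity v = K·i/n = 15.0 × 0.005646 / 0.33 = 0.2566 m/day.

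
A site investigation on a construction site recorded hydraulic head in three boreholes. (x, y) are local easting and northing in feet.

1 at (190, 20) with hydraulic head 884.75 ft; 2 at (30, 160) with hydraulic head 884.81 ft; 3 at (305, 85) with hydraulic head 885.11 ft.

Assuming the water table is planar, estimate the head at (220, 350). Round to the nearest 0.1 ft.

885.6 ft

With h = a·x + b·y + c and 1 as origin, the differences give:
  (-160)·a + 140·b = +0.06
  115·a + 65·b = +0.36
Eliminate b (×65 and ×140, subtract): -26500·a = -46.500 → a = ∂h/∂x = +0.001755
Back-substitute: b = ∂h/∂y = +0.002434.
h(220, 350) = 884.75 + (+0.001755)·(30) + (+0.002434)·(330) = 884.75 +0.053 +0.803 = 885.606 ft.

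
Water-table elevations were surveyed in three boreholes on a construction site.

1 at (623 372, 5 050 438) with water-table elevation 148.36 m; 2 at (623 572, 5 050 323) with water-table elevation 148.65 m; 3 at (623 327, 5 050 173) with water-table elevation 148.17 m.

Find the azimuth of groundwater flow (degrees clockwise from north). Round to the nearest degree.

With h = a·x + b·y + c and 1 as origin, the differences give:
  200·a + (-115)·b = +0.29
  (-45)·a + (-265)·b = -0.19
Eliminate b (×(-265) and ×(-115), subtract): -58175·a = -98.700 → a = ∂h/∂x = +0.001697
Back-substitute: b = ∂h/∂y = +0.0004289.
Flow direction (−∇h) has components (-0.001697 E, -0.0004289 N).
Azimuth = atan2(E, N) = atan2(-0.001697, -0.0004289) = 255.8° ≈ 256°.

256°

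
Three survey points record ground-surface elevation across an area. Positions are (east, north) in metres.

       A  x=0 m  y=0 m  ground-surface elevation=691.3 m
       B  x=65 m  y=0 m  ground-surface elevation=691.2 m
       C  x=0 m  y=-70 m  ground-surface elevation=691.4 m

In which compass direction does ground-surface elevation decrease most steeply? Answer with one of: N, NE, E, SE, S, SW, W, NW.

∂z/∂x = (691.2 − 691.3) / (65 − 0) = -0.001538
∂z/∂y = (691.4 − 691.3) / (-70 − 0) = -0.001429
Steepest decrease is along −∇f = (+0.001538 E, +0.001429 N) → northeast.

NE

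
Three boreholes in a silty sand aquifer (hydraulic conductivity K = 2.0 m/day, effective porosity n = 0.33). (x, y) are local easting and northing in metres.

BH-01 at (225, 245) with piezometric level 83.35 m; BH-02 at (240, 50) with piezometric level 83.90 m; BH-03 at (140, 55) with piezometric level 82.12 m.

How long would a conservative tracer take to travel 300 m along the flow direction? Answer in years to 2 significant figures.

With h = a·x + b·y + c and BH-01 as origin, the differences give:
  15·a + (-195)·b = +0.55
  (-85)·a + (-190)·b = -1.23
Eliminate b (×(-190) and ×(-195), subtract): -19425·a = -344.350 → a = ∂h/∂x = +0.01773
Back-substitute: b = ∂h/∂y = -0.001457.
|∇h| = √(0.01773² + -0.001457²) = 0.01779
Seepage velocity v = K·i/n = 2.0 × 0.01779 / 0.33 = 0.1078 m/day.
t = 300 / 0.1078 = 2783 days = 7.62 years.

7.6 years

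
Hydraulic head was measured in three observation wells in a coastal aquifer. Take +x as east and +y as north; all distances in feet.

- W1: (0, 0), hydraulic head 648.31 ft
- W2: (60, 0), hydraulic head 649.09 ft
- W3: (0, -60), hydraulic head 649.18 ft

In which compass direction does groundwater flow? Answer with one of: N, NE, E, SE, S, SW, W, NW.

NW

∂h/∂x = (649.09 − 648.31) / (60 − 0) = +0.01300
∂h/∂y = (649.18 − 648.31) / (-60 − 0) = -0.01450
Flow = −∇h = (-0.01300 east, +0.01450 north), which points northwest.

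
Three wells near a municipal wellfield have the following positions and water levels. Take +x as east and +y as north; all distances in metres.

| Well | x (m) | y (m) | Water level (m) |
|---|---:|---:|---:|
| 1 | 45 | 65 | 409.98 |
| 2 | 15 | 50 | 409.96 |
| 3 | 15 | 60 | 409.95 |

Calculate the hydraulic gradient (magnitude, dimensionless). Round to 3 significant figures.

Taking 1 as reference: 2−1 = (-30, -15, -0.02); 3−1 = (-30, -5, -0.03).
Determinant of the coordinate differences = (-30)·(-5) − (-30)·(-15) = -300.
∂h/∂x = [(-0.02)·(-5) − (-0.03)·(-15)] / -300 = +0.001167
∂h/∂y = [(-30)·(-0.03) − (-30)·(-0.02)] / -300 = -0.0010000
|∇h| = √(0.001167² + -0.0010000²) = 0.001537

0.00154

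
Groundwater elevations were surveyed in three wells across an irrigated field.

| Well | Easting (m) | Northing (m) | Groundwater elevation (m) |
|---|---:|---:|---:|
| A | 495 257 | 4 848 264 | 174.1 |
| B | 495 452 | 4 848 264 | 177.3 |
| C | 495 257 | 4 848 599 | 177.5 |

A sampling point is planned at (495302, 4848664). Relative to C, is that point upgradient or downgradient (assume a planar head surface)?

∂h/∂x = (177.3 − 174.1) / (495452 − 495257) = +0.01641
∂h/∂y = (177.5 − 174.1) / (4848599 − 4848264) = +0.01015
Head at (495302, 4848664) = 174.1 + (+0.01641)·(45) + (+0.01015)·(400) = 178.90 m.
That is higher than the 177.5 m at C, so the point is upgradient.

upgradient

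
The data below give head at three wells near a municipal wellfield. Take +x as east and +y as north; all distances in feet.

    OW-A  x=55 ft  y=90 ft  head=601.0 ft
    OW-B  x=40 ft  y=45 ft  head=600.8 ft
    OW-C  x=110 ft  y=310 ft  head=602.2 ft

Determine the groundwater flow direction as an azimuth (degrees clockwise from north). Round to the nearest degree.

Differences from OW-A: to OW-B (Δx, Δy, Δh) = (-15, -45, -0.2); to OW-C = (55, 220, +1.2).
Determinant of the coordinate differences = (-15)·220 − 55·(-45) = -825.
∂h/∂x = [(-0.2)·220 − (+1.2)·(-45)] / -825 = -0.01212
∂h/∂y = [(-15)·(+1.2) − 55·(-0.2)] / -825 = +0.008485
Flow direction (−∇h) has components (+0.01212 E, -0.008485 N).
Azimuth = atan2(E, N) = atan2(+0.01212, -0.008485) = 125.0° ≈ 125°.

125°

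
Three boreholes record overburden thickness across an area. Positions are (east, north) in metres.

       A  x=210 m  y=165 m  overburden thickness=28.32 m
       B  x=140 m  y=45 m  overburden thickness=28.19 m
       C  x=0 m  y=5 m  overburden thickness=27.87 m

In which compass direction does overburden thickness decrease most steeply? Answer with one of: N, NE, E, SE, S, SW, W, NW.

W

Three-point gradient (reference A): Δ to B = (-70, -120, -0.13), Δ to C = (-210, -160, -0.45).
∂d/∂x = +0.002371, ∂d/∂y = -0.0003000 (det = -14000).
Steepest decrease is along −∇f = (-0.002371 E, +0.0003000 N) → west.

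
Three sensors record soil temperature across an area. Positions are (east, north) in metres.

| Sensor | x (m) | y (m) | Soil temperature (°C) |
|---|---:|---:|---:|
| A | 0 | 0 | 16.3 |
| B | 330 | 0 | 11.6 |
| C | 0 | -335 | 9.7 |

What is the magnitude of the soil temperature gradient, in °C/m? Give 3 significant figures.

0.0243 °C/m

∂T/∂x = (11.6 − 16.3) / (330 − 0) = -0.01424
∂T/∂y = (9.7 − 16.3) / (-335 − 0) = +0.01970
|∇f| = √(-0.01424² + 0.01970²) = 0.02431 °C/m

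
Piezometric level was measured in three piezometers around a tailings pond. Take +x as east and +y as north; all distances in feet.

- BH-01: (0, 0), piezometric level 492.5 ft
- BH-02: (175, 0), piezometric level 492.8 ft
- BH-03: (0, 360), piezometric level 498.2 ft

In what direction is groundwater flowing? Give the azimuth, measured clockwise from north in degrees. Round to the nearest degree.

186°

∂h/∂x = (492.8 − 492.5) / (175 − 0) = +0.001714
∂h/∂y = (498.2 − 492.5) / (360 − 0) = +0.01583
Flow direction (−∇h) has components (-0.001714 E, -0.01583 N).
Azimuth = atan2(E, N) = atan2(-0.001714, -0.01583) = 186.2° ≈ 186°.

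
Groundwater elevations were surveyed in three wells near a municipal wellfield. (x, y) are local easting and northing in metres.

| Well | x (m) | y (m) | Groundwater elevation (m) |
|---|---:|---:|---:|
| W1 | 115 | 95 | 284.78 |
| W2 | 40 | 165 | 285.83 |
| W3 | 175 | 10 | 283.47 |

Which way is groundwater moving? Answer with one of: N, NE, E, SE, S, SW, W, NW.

With h = a·x + b·y + c and W1 as origin, the differences give:
  (-75)·a + 70·b = +1.05
  60·a + (-85)·b = -1.31
Eliminate b (×(-85) and ×70, subtract): 2175·a = 2.450 → a = ∂h/∂x = +0.001126
Back-substitute: b = ∂h/∂y = +0.01621.
Flow = −∇h = (-0.001126 east, -0.01621 north), which points south.

S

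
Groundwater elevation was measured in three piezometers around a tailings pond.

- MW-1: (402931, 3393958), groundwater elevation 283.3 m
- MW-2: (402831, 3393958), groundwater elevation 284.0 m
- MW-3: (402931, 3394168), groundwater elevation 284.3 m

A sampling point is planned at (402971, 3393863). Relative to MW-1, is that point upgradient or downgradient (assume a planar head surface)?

downgradient

∂h/∂x = (284.0 − 283.3) / (402831 − 402931) = -0.007000
∂h/∂y = (284.3 − 283.3) / (3394168 − 3393958) = +0.004762
Head at (402971, 3393863) = 283.3 + (-0.007000)·(40) + (+0.004762)·(-95) = 282.57 m.
That is lower than the 283.3 m at MW-1, so the point is downgradient.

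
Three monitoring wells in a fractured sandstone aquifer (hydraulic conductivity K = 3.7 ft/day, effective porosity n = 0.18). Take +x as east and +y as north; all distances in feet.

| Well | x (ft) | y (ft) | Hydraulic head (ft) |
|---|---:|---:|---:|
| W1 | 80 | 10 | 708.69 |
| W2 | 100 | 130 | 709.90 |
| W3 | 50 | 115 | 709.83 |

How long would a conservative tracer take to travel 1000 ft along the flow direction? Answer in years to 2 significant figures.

Taking W1 as reference: W2−W1 = (20, 120, +1.21); W3−W1 = (-30, 105, +1.14).
Solve a·Δx + b·Δy = Δh: det = 20·105 − (-30)·120 = 5700.
∂h/∂x = [(+1.21)·105 − (+1.14)·120] / 5700 = -0.001711
∂h/∂y = [20·(+1.14) − (-30)·(+1.21)] / 5700 = +0.01037
|∇h| = √(-0.001711² + 0.01037²) = 0.01051
Seepage velocity v = K·i/n = 3.7 × 0.01051 / 0.18 = 0.216 ft/day.
t = 1000 / 0.216 = 4630 days = 12.7 years.

13 years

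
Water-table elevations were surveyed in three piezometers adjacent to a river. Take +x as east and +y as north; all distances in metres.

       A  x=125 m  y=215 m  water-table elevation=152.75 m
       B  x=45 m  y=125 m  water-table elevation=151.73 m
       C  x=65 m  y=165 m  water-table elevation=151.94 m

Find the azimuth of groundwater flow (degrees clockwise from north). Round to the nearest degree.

Taking A as reference: B−A = (-80, -90, -1.02); C−A = (-60, -50, -0.81).
Determinant of the coordinate differences = (-80)·(-50) − (-60)·(-90) = -1400.
∂h/∂x = [(-1.02)·(-50) − (-0.81)·(-90)] / -1400 = +0.01564
∂h/∂y = [(-80)·(-0.81) − (-60)·(-1.02)] / -1400 = -0.002571
Flow direction (−∇h) has components (-0.01564 E, +0.002571 N).
Azimuth = atan2(E, N) = atan2(-0.01564, +0.002571) = 279.3° ≈ 279°.

279°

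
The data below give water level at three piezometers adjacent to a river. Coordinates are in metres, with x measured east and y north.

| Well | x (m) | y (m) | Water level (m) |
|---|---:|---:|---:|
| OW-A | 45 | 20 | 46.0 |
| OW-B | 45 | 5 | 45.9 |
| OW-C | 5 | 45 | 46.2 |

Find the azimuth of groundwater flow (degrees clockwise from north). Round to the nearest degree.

Differences from OW-A: to OW-B (Δx, Δy, Δh) = (0, -15, -0.1); to OW-C = (-40, 25, +0.2).
Solve a·Δx + b·Δy = Δh: det = 0·25 − (-40)·(-15) = -600.
∂h/∂x = [(-0.1)·25 − (+0.2)·(-15)] / -600 = -0.0008333
∂h/∂y = [0·(+0.2) − (-40)·(-0.1)] / -600 = +0.006667
Flow direction (−∇h) has components (+0.0008333 E, -0.006667 N).
Azimuth = atan2(E, N) = atan2(+0.0008333, -0.006667) = 172.9° ≈ 173°.

173°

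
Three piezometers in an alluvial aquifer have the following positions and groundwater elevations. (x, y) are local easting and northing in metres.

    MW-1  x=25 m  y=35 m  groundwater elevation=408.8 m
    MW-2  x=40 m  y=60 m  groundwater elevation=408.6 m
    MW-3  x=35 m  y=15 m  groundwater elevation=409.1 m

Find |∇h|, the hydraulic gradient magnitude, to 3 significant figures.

With h = a·x + b·y + c and MW-1 as origin, the differences give:
  15·a + 25·b = -0.2
  10·a + (-20)·b = +0.3
Eliminate b (×(-20) and ×25, subtract): -550·a = -3.50 → a = ∂h/∂x = +0.006364
Back-substitute: b = ∂h/∂y = -0.01182.
|∇h| = √(0.006364² + -0.01182²) = 0.01342

0.0134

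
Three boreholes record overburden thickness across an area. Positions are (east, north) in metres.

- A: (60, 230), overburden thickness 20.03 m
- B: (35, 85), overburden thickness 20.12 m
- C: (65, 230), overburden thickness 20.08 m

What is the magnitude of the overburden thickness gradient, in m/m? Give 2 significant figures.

0.010 m/m

With d = a·x + b·y + c and A as origin, the differences give:
  (-25)·a + (-145)·b = +0.09
  5·a + 0·b = +0.05
Eliminate b (×0 and ×(-145), subtract): 725·a = 7.250 → a = ∂d/∂x = +0.010000
Back-substitute: b = ∂d/∂y = -0.002345.
|∇f| = √(0.010000² + -0.002345²) = 0.01027 m/m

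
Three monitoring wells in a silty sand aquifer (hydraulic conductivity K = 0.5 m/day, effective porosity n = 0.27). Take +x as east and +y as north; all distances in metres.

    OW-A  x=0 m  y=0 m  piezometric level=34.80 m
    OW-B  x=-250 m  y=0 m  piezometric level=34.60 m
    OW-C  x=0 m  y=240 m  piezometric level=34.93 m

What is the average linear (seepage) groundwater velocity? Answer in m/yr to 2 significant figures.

0.65 m/yr

∂h/∂x = (34.60 − 34.80) / (-250 − 0) = +0.0008000
∂h/∂y = (34.93 − 34.80) / (240 − 0) = +0.0005417
|∇h| = √(0.0008000² + 0.0005417²) = 0.0009661
Seepage velocity v = K·i/n = 0.5 × 0.0009661 / 0.27 = 0.001789 m/day = 0.6534 m/yr.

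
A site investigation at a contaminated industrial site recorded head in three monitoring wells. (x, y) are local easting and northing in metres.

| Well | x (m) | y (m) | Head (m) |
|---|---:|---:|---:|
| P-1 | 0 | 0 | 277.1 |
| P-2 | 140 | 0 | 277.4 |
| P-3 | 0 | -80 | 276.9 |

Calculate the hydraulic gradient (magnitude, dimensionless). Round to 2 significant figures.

∂h/∂x = (277.4 − 277.1) / (140 − 0) = +0.002143
∂h/∂y = (276.9 − 277.1) / (-80 − 0) = +0.002500
|∇h| = √(0.002143² + 0.002500²) = 0.003293

0.0033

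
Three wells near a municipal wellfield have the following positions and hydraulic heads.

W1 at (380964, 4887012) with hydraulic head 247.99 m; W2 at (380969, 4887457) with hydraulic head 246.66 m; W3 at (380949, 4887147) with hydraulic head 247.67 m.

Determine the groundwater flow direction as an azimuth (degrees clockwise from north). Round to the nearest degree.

Three-point gradient (reference W1): Δ to W2 = (5, 445, -1.33), Δ to W3 = (-15, 135, -0.32).
∂h/∂x = -0.005054, ∂h/∂y = -0.002932 (det = 7350).
Flow direction (−∇h) has components (+0.005054 E, +0.002932 N).
Azimuth = atan2(E, N) = atan2(+0.005054, +0.002932) = 59.9° ≈ 060°.

060°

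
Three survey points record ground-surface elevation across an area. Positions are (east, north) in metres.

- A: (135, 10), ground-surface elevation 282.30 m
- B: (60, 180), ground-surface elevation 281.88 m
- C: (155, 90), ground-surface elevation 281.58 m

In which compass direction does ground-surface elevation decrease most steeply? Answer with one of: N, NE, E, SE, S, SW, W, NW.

Taking A as reference: B−A = (-75, 170, -0.42); C−A = (20, 80, -0.72).
Solve a·Δx + b·Δy = Δz: det = (-75)·80 − 20·170 = -9400.
∂z/∂x = [(-0.42)·80 − (-0.72)·170] / -9400 = -0.009447
∂z/∂y = [(-75)·(-0.72) − 20·(-0.42)] / -9400 = -0.006638
Steepest decrease is along −∇f = (+0.009447 E, +0.006638 N) → northeast.

NE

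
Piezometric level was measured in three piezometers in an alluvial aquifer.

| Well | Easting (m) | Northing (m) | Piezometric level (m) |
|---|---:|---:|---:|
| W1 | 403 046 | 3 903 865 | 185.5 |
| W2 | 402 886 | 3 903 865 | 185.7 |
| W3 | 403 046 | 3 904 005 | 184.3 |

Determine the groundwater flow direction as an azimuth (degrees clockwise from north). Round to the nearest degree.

008°

∂h/∂x = (185.7 − 185.5) / (402886 − 403046) = -0.001250
∂h/∂y = (184.3 − 185.5) / (3904005 − 3903865) = -0.008571
Flow direction (−∇h) has components (+0.001250 E, +0.008571 N).
Azimuth = atan2(E, N) = atan2(+0.001250, +0.008571) = 8.3° ≈ 008°.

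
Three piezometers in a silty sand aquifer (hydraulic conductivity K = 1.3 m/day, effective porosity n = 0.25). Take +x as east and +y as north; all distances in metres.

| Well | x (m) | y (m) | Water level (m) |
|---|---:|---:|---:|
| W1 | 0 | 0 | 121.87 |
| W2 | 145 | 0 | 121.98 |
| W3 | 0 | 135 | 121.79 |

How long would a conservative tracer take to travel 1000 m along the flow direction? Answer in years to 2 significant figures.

∂h/∂x = (121.98 − 121.87) / (145 − 0) = +0.0007586
∂h/∂y = (121.79 − 121.87) / (135 − 0) = -0.0005926
|∇h| = √(0.0007586² + -0.0005926²) = 0.0009626
Seepage velocity v = K·i/n = 1.3 × 0.0009626 / 0.25 = 0.005006 m/day.
t = 1000 / 0.005006 = 1.998e+05 days = 547 years.

550 years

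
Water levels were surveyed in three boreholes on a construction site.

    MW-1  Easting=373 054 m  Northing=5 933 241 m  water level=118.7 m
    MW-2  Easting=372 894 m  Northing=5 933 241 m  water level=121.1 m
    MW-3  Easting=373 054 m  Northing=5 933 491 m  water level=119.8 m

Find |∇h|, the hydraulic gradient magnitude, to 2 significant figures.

0.016

∂h/∂x = (121.1 − 118.7) / (372894 − 373054) = -0.01500
∂h/∂y = (119.8 − 118.7) / (5933491 − 5933241) = +0.004400
|∇h| = √(-0.01500² + 0.004400²) = 0.01563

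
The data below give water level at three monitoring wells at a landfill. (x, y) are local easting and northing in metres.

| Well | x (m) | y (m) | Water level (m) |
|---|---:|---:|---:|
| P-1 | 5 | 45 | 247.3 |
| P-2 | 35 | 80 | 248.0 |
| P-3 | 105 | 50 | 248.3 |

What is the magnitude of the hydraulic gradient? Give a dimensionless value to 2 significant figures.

0.015

With h = a·x + b·y + c and P-1 as origin, the differences give:
  30·a + 35·b = +0.7
  100·a + 5·b = +1.0
Eliminate b (×5 and ×35, subtract): -3350·a = -31.50 → a = ∂h/∂x = +0.009403
Back-substitute: b = ∂h/∂y = +0.01194.
|∇h| = √(0.009403² + 0.01194²) = 0.0152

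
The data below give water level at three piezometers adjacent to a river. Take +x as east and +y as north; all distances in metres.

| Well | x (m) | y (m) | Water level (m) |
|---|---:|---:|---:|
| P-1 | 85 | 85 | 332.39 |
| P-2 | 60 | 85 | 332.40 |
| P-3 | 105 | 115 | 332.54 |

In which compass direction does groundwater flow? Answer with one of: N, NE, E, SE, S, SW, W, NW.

Three-point gradient (reference P-1): Δ to P-2 = (-25, 0, +0.01), Δ to P-3 = (20, 30, +0.15).
∂h/∂x = -0.0004000, ∂h/∂y = +0.005267 (det = -750).
Flow = −∇h = (+0.0004000 east, -0.005267 north), which points south.

S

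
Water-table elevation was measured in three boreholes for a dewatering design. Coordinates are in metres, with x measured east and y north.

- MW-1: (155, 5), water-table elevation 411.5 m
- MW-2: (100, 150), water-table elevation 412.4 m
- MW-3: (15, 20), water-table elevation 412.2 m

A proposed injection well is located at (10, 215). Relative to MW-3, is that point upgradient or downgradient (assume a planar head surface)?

Taking MW-1 as reference: MW-2−MW-1 = (-55, 145, +0.9); MW-3−MW-1 = (-140, 15, +0.7).
Determinant of the coordinate differences = (-55)·15 − (-140)·145 = 19475.
∂h/∂x = [(+0.9)·15 − (+0.7)·145] / 19475 = -0.004519
∂h/∂y = [(-55)·(+0.7) − (-140)·(+0.9)] / 19475 = +0.004493
Head at (10, 215) = 411.5 + (-0.004519)·(-145) + (+0.004493)·(210) = 413.10 m.
That is higher than the 412.2 m at MW-3, so the point is upgradient.

upgradient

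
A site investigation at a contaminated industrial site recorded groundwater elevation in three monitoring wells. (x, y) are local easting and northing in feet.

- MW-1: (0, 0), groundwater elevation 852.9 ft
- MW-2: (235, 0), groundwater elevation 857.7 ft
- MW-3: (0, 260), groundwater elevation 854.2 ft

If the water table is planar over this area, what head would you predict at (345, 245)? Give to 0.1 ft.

∂h/∂x = (857.7 − 852.9) / (235 − 0) = +0.02043
∂h/∂y = (854.2 − 852.9) / (260 − 0) = +0.005000
h(345, 245) = 852.9 + (+0.02043)·(345) + (+0.005000)·(245) = 852.9 +7.047 +1.225 = 861.172 ft.

861.2 ft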